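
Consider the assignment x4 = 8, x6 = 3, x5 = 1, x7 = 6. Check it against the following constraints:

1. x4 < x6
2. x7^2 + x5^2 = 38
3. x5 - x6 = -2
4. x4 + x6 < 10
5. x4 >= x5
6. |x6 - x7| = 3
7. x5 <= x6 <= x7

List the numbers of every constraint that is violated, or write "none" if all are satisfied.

Constraints 1, 2, and 4 do not hold.

1. x4 = 8, x6 = 3; 8 ≥ 3 (want <) — violated.
2. x7^2 + x5^2 = 6^2 + 1^2 = 36 + 1 = 37, not 38 — violated.
3. x5 - x6 = 1 - 3 = -2 — satisfied.
4. x4 + x6 = 8 + 3 = 11; 11 ≥ 10, bound 10 not met — violated.
5. x4 = 8, x5 = 1; 8 ≥ 1 — satisfied.
6. |3 - 6| = 3 — satisfied.
7. values 1 <= 3 <= 6 — satisfied.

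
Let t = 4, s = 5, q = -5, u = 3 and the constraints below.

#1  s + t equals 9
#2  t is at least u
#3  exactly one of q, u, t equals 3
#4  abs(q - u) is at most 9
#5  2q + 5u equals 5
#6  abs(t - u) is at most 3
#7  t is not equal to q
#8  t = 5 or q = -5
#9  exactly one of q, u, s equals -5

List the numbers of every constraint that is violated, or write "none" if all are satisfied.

#1 s + t = 5 + 4 = 9  holds
#2 t = 4, u = 3; 4 ≥ 3  holds
#3 q=-5, u=3, t=4; 1 of them equals 3  holds
#4 abs(-5 - 3) = 8; 8 ≤ 9  holds
#5 2q + 5u = 2(-5) + 5(3) = 5  holds
#6 abs(4 - 3) = 1; 1 ≤ 3  holds
#7 t = 4, q = -5; distinct  holds
#8 t = 4 ≠ 5, but q = -5 = -5 (second disjunct)  holds
#9 q=-5, u=3, s=5; 1 of them equals -5  holds

The assignment satisfies every constraint.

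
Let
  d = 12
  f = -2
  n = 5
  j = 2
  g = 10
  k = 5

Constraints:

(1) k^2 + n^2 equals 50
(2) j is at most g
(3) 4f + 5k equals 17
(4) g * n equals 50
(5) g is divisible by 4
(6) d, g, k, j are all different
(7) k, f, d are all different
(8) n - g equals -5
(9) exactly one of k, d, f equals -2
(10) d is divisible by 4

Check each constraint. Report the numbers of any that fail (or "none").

(1) k^2 + n^2 = 5^2 + 5^2 = 25 + 25 = 50 — OK.
(2) j = 2, g = 10; 2 ≤ 10 — OK.
(3) 4f + 5k = 4(-2) + 5(5) = 17 — OK.
(4) g * n = 10 * 5 = 50 — OK.
(5) 10 = 4*2 + 2, so 4 does not divide 10 — violated.
(6) values 12, 10, 5, 2 are pairwise distinct — OK.
(7) values 5, -2, 12 are pairwise distinct — OK.
(8) n - g = 5 - 10 = -5 — OK.
(9) k=5, d=12, f=-2; 1 of them equals -2 — OK.
(10) 12 / 4 = 3, so 4 divides 12 — OK.

No — constraint 5 is not satisfied.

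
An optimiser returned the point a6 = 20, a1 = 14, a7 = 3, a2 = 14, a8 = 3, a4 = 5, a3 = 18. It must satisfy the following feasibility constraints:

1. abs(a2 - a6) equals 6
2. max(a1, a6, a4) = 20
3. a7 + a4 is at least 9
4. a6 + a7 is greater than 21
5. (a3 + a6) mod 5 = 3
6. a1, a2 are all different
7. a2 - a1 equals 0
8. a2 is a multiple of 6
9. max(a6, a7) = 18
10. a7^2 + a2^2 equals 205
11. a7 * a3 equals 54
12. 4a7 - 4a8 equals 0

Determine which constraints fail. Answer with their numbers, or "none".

Constraints 3, 6, 8, and 9 do not hold.

1. abs(14 - 20) = 6 — holds.
2. max(14, 20, 5) = 20 — holds.
3. a7 + a4 = 3 + 5 = 8; 8 < 9, bound 9 not met — fails.
4. a6 + a7 = 20 + 3 = 23; 23 > 21 — holds.
5. a3 + a6 = 38; 38 mod 5 = 3 — holds.
6. a1 = a2 = 14, not all different — fails.
7. a2 - a1 = 14 - 14 = 0 — holds.
8. 14 = 6*2 + 2, so 6 does not divide 14 — fails.
9. max(20, 3) = 20, not 18 — fails.
10. a7^2 + a2^2 = 3^2 + 14^2 = 9 + 196 = 205 — holds.
11. a7 * a3 = 3 * 18 = 54 — holds.
12. 4a7 - 4a8 = 4(3) - 4(3) = 0 — holds.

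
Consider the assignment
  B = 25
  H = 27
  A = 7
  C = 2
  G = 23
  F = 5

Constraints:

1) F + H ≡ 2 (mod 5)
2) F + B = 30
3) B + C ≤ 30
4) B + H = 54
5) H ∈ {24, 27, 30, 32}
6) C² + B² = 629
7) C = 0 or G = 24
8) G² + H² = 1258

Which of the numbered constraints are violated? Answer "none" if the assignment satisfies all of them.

1) F + H = 32; 32 mod 5 = 2  yes
2) F + B = 5 + 25 = 30  yes
3) B + C = 25 + 2 = 27; 27 ≤ 30  yes
4) B + H = 25 + 27 = 52, not 54  no
5) H = 27 is in {24, 27, 30, 32}  yes
6) C² + B² = 2² + 25² = 4 + 625 = 629  yes
7) C = 2 ≠ 0 and G = 23 ≠ 24; both disjuncts false  no
8) G² + H² = 23² + 27² = 529 + 729 = 1258  yes

Violated: 4 and 7.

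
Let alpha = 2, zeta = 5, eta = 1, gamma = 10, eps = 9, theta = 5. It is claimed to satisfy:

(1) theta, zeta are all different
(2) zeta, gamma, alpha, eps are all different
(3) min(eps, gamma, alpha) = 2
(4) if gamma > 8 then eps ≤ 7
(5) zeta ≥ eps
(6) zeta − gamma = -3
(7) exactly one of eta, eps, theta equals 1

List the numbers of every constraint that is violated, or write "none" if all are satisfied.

The assignment fails constraints 1, 4, 5, 6.

(1) theta = zeta = 5, not all different — fails.
(2) values 5, 10, 2, 9 are pairwise distinct — holds.
(3) min(9, 10, 2) = 2 — holds.
(4) gamma = 10 > 8, so we need eps ≤ 7; but eps = 9 > 7 — fails.
(5) zeta = 5, eps = 9; 5 < 9 (want ≥) — fails.
(6) zeta − gamma = 5 − 10 = -5, not -3 — fails.
(7) eta=1, eps=9, theta=5; 1 of them equals 1 — holds.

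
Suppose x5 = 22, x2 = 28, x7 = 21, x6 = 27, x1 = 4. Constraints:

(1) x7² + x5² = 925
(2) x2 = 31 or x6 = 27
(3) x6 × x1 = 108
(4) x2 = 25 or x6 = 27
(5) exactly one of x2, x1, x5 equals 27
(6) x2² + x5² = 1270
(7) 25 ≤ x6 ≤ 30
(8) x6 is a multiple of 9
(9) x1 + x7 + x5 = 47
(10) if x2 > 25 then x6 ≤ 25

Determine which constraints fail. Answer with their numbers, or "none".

(1) x7² + x5² = 21² + 22² = 441 + 484 = 925  ✔
(2) x2 = 28 ≠ 31, but x6 = 27 = 27 (second disjunct)  ✔
(3) x6 × x1 = 27 × 4 = 108  ✔
(4) x2 = 28 ≠ 25, but x6 = 27 = 27 (second disjunct)  ✔
(5) x2=28, x1=4, x5=22; 0 of them equal 27, not exactly one  ✘
(6) x2² + x5² = 28² + 22² = 784 + 484 = 1268, not 1270  ✘
(7) x6 = 27 lies in [25, 30]  ✔
(8) 27 / 9 = 3, so 9 divides 27  ✔
(9) x1 + x7 + x5 = 4 + 21 + 22 = 47  ✔
(10) x2 = 28 > 25, so we need x6 ≤ 25; but x6 = 27 > 25  ✘

The assignment fails constraints 5, 6, 10.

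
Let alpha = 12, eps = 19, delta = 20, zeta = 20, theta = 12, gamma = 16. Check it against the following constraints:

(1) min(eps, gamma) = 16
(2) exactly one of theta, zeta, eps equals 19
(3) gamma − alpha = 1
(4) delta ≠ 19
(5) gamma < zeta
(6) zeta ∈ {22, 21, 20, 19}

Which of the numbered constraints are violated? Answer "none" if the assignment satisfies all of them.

Violated: 3.

(1) min(19, 16) = 16  ✓
(2) theta=12, zeta=20, eps=19; 1 of them equals 19  ✓
(3) gamma − alpha = 16 − 12 = 4, not 1  ✗
(4) delta = 20, and 20 ≠ 19  ✓
(5) gamma = 16, zeta = 20; 16 < 20  ✓
(6) zeta = 20 is in {22, 21, 20, 19}  ✓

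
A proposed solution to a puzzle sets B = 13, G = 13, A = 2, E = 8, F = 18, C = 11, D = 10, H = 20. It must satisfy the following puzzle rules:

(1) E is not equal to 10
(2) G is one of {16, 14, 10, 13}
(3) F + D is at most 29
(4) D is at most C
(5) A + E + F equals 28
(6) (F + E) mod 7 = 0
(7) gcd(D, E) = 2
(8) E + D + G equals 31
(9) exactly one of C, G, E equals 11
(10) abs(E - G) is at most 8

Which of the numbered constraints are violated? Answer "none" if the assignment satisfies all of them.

No — constraint 6 is not satisfied.

(1) E = 8, and 8 ≠ 10 — holds.
(2) G = 13 is in {16, 14, 10, 13} — holds.
(3) F + D = 18 + 10 = 28; 28 ≤ 29 — holds.
(4) D = 10, C = 11; 10 ≤ 11 — holds.
(5) A + E + F = 2 + 8 + 18 = 28 — holds.
(6) F + E = 26; 26 mod 7 = 5, not 0 — fails.
(7) gcd(10, 8) = 2 — holds.
(8) E + D + G = 8 + 10 + 13 = 31 — holds.
(9) C=11, G=13, E=8; 1 of them equals 11 — holds.
(10) abs(8 - 13) = 5; 5 ≤ 8 — holds.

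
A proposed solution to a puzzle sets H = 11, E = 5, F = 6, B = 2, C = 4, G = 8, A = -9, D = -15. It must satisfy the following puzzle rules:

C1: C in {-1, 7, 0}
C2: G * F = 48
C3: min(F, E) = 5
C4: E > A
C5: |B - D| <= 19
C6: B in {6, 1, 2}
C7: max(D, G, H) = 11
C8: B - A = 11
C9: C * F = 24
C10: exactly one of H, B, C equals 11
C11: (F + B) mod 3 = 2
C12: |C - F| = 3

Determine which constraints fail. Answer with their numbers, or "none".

No — constraints 1 and 12 are not satisfied.

C1: C = 4 is not in {-1, 7, 0}  no
C2: G * F = 8 * 6 = 48  yes
C3: min(6, 5) = 5  yes
C4: E = 5, A = -9; 5 > -9  yes
C5: |2 - (-15)| = 17; 17 ≤ 19  yes
C6: B = 2 is in {6, 1, 2}  yes
C7: max(-15, 8, 11) = 11  yes
C8: B - A = 2 - (-9) = 11  yes
C9: C * F = 4 * 6 = 24  yes
C10: H=11, B=2, C=4; 1 of them equals 11  yes
C11: F + B = 8; 8 mod 3 = 2  yes
C12: |4 - 6| = 2, not 3  no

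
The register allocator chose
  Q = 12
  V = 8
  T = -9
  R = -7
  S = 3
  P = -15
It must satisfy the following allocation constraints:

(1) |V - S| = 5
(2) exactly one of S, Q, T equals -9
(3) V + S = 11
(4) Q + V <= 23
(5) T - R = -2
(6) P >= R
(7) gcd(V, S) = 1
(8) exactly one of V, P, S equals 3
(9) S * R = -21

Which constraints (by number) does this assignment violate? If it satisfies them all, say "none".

(1) |8 - 3| = 5  holds
(2) S=3, Q=12, T=-9; 1 of them equals -9  holds
(3) V + S = 8 + 3 = 11  holds
(4) Q + V = 12 + 8 = 20; 20 ≤ 23  holds
(5) T - R = -9 - (-7) = -2  holds
(6) P = -15, R = -7; -15 < -7 (want ≥)  fails
(7) gcd(8, 3) = 1  holds
(8) V=8, P=-15, S=3; 1 of them equals 3  holds
(9) S * R = 3 * (-7) = -21  holds

Constraint 6 does not hold.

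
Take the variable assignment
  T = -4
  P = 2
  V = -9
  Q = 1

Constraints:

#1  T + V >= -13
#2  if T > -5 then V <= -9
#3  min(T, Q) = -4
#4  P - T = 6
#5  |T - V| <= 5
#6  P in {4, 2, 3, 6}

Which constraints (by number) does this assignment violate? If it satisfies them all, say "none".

Yes — all constraints hold.

#1 T + V = -4 + (-9) = -13; -13 ≥ -13  true
#2 T = -4 > -5, so we need V ≤ -9; V = -9 ≤ -9  true
#3 min(-4, 1) = -4  true
#4 P - T = 2 - (-4) = 6  true
#5 |-4 - (-9)| = 5; 5 ≤ 5  true
#6 P = 2 is in {4, 2, 3, 6}  true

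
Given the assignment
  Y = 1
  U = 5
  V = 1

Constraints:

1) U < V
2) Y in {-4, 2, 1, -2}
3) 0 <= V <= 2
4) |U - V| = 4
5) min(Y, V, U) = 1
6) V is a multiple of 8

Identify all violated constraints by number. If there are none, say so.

The assignment fails constraints 1 and 6.

1) U = 5, V = 1; 5 ≥ 1 (want <) — does not hold.
2) Y = 1 is in {-4, 2, 1, -2} — holds.
3) V = 1 lies in [0, 2] — holds.
4) |5 - 1| = 4 — holds.
5) min(1, 1, 5) = 1 — holds.
6) 1 = 8*0 + 1, so 8 does not divide 1 — does not hold.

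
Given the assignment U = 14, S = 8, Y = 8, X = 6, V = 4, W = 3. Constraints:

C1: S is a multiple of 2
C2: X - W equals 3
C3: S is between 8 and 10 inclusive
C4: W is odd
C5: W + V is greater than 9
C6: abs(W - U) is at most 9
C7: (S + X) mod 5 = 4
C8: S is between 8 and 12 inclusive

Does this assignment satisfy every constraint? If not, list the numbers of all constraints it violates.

C1: 8 / 2 = 4, so 2 divides 8 — satisfied.
C2: X - W = 6 - 3 = 3 — satisfied.
C3: S = 8 lies in [8, 10] — satisfied.
C4: W = 3 is odd — satisfied.
C5: W + V = 3 + 4 = 7; 7 ≤ 9, bound 9 not met — violated.
C6: abs(3 - 14) = 11; 11 > 9, exceeds bound 9 — violated.
C7: S + X = 14; 14 mod 5 = 4 — satisfied.
C8: S = 8 lies in [8, 12] — satisfied.

No — constraints 5, 6 are not satisfied.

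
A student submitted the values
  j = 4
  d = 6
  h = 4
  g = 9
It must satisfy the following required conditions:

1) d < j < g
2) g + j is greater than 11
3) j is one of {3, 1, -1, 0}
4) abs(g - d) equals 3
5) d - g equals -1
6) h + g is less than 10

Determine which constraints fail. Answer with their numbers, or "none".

1) values 6, 4, 9; d = 6 is not < j = 4 — violated.
2) g + j = 9 + 4 = 13; 13 > 11 — satisfied.
3) j = 4 is not in {3, 1, -1, 0} — violated.
4) abs(9 - 6) = 3 — satisfied.
5) d - g = 6 - 9 = -3, not -1 — violated.
6) h + g = 4 + 9 = 13; 13 ≥ 10, bound 10 not met — violated.

Constraints 1, 3, 5, and 6 do not hold.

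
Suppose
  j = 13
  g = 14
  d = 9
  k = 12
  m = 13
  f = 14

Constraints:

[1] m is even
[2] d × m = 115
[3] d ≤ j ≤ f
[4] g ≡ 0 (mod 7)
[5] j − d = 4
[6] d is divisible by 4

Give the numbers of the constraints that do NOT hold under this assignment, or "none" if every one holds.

[1] m = 13 is odd  ✗
[2] d × m = 9 × 13 = 117, not 115  ✗
[3] values 9 ≤ 13 ≤ 14  ✓
[4] 14 mod 7 = 0  ✓
[5] j − d = 13 − 9 = 4  ✓
[6] 9 = 4×2 + 1, so 4 does not divide 9  ✗

The assignment fails constraints 1, 2, 6.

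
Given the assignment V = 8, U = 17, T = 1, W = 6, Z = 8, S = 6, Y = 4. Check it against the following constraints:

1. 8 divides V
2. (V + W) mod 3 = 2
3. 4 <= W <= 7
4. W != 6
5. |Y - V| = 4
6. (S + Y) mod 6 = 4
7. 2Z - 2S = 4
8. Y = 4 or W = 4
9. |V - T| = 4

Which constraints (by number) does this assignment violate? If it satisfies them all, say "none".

1. 8 / 8 = 1, so 8 divides 8 — holds.
2. V + W = 14; 14 mod 3 = 2 — holds.
3. W = 6 lies in [4, 7] — holds.
4. W = 6, but 6 is required to differ — does not hold.
5. |4 - 8| = 4 — holds.
6. S + Y = 10; 10 mod 6 = 4 — holds.
7. 2Z - 2S = 2(8) - 2(6) = 4 — holds.
8. Y = 4 = 4 (first disjunct) — holds.
9. |8 - 1| = 7, not 4 — does not hold.

Constraints 4, 9 are violated.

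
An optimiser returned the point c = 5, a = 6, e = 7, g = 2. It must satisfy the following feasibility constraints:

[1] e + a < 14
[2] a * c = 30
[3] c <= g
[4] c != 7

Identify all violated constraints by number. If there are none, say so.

Constraint 3 is violated.

[1] e + a = 7 + 6 = 13; 13 < 14  holds
[2] a * c = 6 * 5 = 30  holds
[3] c = 5, g = 2; 5 > 2 (want ≤)  fails
[4] c = 5, and 5 ≠ 7  holds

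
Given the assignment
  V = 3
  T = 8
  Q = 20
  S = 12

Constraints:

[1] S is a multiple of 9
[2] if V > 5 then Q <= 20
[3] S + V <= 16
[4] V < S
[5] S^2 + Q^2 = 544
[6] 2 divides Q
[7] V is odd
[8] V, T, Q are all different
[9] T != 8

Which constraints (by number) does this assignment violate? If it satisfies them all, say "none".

[1] 12 = 9*1 + 3, so 9 does not divide 12  fails
[2] V = 3, not > 5; antecedent false, conditional vacuously true  holds
[3] S + V = 12 + 3 = 15; 15 ≤ 16  holds
[4] V = 3, S = 12; 3 < 12  holds
[5] S^2 + Q^2 = 12^2 + 20^2 = 144 + 400 = 544  holds
[6] 20 / 2 = 10, so 2 divides 20  holds
[7] V = 3 is odd  holds
[8] values 3, 8, 20 are pairwise distinct  holds
[9] T = 8, but 8 is required to differ  fails

The assignment fails constraints 1 and 9.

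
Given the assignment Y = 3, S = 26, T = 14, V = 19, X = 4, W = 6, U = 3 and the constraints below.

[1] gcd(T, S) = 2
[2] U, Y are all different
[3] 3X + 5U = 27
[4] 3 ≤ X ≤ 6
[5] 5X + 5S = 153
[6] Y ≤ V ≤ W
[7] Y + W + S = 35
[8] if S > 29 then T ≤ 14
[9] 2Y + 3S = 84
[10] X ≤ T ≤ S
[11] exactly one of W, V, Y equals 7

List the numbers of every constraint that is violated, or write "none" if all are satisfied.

Constraints 2, 5, 6, and 11 are violated.

[1] gcd(14, 26) = 2 — OK.
[2] U = Y = 3, not all different — violated.
[3] 3X + 5U = 3(4) + 5(3) = 27 — OK.
[4] X = 4 lies in [3, 6] — OK.
[5] 5X + 5S = 5(4) + 5(26) = 150, not 153 — violated.
[6] values 3, 19, 6; V = 19 is not ≤ W = 6 — violated.
[7] Y + W + S = 3 + 6 + 26 = 35 — OK.
[8] S = 26, not > 29; antecedent false, conditional vacuously true — OK.
[9] 2Y + 3S = 2(3) + 3(26) = 84 — OK.
[10] values 4 ≤ 14 ≤ 26 — OK.
[11] W=6, V=19, Y=3; 0 of them equal 7, not exactly one — violated.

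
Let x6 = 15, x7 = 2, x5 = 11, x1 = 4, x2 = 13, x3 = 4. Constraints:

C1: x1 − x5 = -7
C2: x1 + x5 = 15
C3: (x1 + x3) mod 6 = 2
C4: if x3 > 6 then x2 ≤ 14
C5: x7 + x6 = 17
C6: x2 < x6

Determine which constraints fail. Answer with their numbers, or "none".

None — every constraint holds.

C1: x1 − x5 = 4 − 11 = -7 — satisfied.
C2: x1 + x5 = 4 + 11 = 15 — satisfied.
C3: x1 + x3 = 8; 8 mod 6 = 2 — satisfied.
C4: x3 = 4, not > 6; antecedent false, conditional vacuously true — satisfied.
C5: x7 + x6 = 2 + 15 = 17 — satisfied.
C6: x2 = 13, x6 = 15; 13 < 15 — satisfied.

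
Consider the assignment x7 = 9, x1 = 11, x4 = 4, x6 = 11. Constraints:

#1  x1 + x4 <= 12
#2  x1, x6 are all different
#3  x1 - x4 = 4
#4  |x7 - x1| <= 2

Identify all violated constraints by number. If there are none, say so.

#1 x1 + x4 = 11 + 4 = 15; 15 > 12, bound 12 not met — fails.
#2 x1 = x6 = 11, not all different — fails.
#3 x1 - x4 = 11 - 4 = 7, not 4 — fails.
#4 |9 - 11| = 2; 2 ≤ 2 — holds.

The assignment fails constraints 1, 2, 3.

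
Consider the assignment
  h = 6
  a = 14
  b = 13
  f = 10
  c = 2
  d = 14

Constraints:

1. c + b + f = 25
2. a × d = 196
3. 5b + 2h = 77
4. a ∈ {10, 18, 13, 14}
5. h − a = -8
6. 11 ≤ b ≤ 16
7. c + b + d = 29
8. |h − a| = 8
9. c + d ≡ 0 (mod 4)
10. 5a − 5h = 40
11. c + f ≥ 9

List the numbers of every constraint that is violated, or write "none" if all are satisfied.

No violations.

1. c + b + f = 2 + 13 + 10 = 25  ✔
2. a × d = 14 × 14 = 196  ✔
3. 5b + 2h = 5(13) + 2(6) = 77  ✔
4. a = 14 is in {10, 18, 13, 14}  ✔
5. h − a = 6 − 14 = -8  ✔
6. b = 13 lies in [11, 16]  ✔
7. c + b + d = 2 + 13 + 14 = 29  ✔
8. |6 − 14| = 8  ✔
9. c + d = 16; 16 mod 4 = 0  ✔
10. 5a − 5h = 5(14) − 5(6) = 40  ✔
11. c + f = 2 + 10 = 12; 12 ≥ 9  ✔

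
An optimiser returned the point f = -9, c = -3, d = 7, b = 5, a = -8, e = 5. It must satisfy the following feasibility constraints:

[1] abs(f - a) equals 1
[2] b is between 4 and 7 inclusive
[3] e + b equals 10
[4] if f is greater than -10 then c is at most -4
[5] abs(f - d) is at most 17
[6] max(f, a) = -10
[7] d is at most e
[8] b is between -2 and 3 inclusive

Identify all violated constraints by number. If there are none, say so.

The assignment fails constraints 4, 6, 7, 8.

[1] abs(-9 - (-8)) = 1  ✓
[2] b = 5 lies in [4, 7]  ✓
[3] e + b = 5 + 5 = 10  ✓
[4] f = -9 > -10, so we need c ≤ -4; but c = -3 > -4  ✗
[5] abs(-9 - 7) = 16; 16 ≤ 17  ✓
[6] max(-9, -8) = -8, not -10  ✗
[7] d = 7, e = 5; 7 > 5 (want ≤)  ✗
[8] b = 5 is outside [-2, 3]  ✗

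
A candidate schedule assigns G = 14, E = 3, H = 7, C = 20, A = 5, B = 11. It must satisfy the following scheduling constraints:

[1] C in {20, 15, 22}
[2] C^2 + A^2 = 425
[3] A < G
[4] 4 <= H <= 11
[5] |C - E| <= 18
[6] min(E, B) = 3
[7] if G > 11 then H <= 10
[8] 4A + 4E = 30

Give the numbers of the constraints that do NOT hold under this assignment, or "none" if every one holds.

[1] C = 20 is in {20, 15, 22} — holds.
[2] C^2 + A^2 = 20^2 + 5^2 = 400 + 25 = 425 — holds.
[3] A = 5, G = 14; 5 < 14 — holds.
[4] H = 7 lies in [4, 11] — holds.
[5] |20 - 3| = 17; 17 ≤ 18 — holds.
[6] min(3, 11) = 3 — holds.
[7] G = 14 > 11, so we need H ≤ 10; H = 7 ≤ 10 — holds.
[8] 4A + 4E = 4(5) + 4(3) = 32, not 30 — does not hold.

No — constraint 8 is not satisfied.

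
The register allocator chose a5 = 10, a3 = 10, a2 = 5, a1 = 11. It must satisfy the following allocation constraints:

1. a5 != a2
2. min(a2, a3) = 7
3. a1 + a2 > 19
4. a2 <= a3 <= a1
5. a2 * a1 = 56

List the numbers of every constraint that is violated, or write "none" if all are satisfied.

Violated: 2, 3, and 5.

1. a5 = 10, a2 = 5; distinct — OK.
2. min(5, 10) = 5, not 7 — violated.
3. a1 + a2 = 11 + 5 = 16; 16 ≤ 19, bound 19 not met — violated.
4. values 5 <= 10 <= 11 — OK.
5. a2 * a1 = 5 * 11 = 55, not 56 — violated.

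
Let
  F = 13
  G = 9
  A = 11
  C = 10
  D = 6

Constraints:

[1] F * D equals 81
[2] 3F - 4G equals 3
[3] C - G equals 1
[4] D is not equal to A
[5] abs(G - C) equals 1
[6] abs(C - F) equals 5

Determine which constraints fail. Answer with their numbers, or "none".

Violated: 1, 6.

[1] F * D = 13 * 6 = 78, not 81 — does not hold.
[2] 3F - 4G = 3(13) - 4(9) = 3 — holds.
[3] C - G = 10 - 9 = 1 — holds.
[4] D = 6, A = 11; distinct — holds.
[5] abs(9 - 10) = 1 — holds.
[6] abs(10 - 13) = 3, not 5 — does not hold.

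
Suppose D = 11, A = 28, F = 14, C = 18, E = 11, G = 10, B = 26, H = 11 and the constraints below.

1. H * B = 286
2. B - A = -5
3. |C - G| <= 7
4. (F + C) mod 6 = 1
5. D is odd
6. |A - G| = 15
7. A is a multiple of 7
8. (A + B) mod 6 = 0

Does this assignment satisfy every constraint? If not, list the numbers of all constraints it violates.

The assignment fails constraints 2, 3, 4, 6.

1. H * B = 11 * 26 = 286  true
2. B - A = 26 - 28 = -2, not -5  false
3. |18 - 10| = 8; 8 > 7, exceeds bound 7  false
4. F + C = 32; 32 mod 6 = 2, not 1  false
5. D = 11 is odd  true
6. |28 - 10| = 18, not 15  false
7. 28 / 7 = 4, so 7 divides 28  true
8. A + B = 54; 54 mod 6 = 0  true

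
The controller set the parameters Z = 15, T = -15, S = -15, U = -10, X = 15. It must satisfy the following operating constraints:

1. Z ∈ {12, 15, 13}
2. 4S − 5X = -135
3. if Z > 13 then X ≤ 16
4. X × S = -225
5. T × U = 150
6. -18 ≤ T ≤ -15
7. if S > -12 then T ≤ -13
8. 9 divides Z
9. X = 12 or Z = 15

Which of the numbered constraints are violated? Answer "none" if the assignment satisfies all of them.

1. Z = 15 is in {12, 15, 13}  ✓
2. 4S − 5X = 4(-15) − 5(15) = -135  ✓
3. Z = 15 > 13, so we need X ≤ 16; X = 15 ≤ 16  ✓
4. X × S = 15 × (-15) = -225  ✓
5. T × U = -15 × (-10) = 150  ✓
6. T = -15 lies in [-18, -15]  ✓
7. S = -15, not > -12; antecedent false, conditional vacuously true  ✓
8. 15 = 9×1 + 6, so 9 does not divide 15  ✗
9. X = 15 ≠ 12, but Z = 15 = 15 (second disjunct)  ✓

Violated: 8.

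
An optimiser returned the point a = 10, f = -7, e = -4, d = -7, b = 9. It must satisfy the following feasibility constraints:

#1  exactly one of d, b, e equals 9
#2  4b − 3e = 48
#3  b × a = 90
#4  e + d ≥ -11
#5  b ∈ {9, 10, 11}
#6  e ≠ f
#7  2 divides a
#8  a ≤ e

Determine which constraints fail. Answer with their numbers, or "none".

The assignment fails constraint 8.

#1 d=-7, b=9, e=-4; 1 of them equals 9  ✔
#2 4b − 3e = 4(9) − 3(-4) = 48  ✔
#3 b × a = 9 × 10 = 90  ✔
#4 e + d = -4 + (-7) = -11; -11 ≥ -11  ✔
#5 b = 9 is in {9, 10, 11}  ✔
#6 e = -4, f = -7; distinct  ✔
#7 10 / 2 = 5, so 2 divides 10  ✔
#8 a = 10, e = -4; 10 > -4 (want ≤)  ✘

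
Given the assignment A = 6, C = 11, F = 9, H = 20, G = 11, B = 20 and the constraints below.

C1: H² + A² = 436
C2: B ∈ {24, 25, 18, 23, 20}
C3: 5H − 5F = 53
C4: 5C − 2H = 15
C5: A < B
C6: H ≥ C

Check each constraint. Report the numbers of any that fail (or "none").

The assignment fails constraint 3.

C1: H² + A² = 20² + 6² = 400 + 36 = 436  yes
C2: B = 20 is in {24, 25, 18, 23, 20}  yes
C3: 5H − 5F = 5(20) − 5(9) = 55, not 53  no
C4: 5C − 2H = 5(11) − 2(20) = 15  yes
C5: A = 6, B = 20; 6 < 20  yes
C6: H = 20, C = 11; 20 ≥ 11  yes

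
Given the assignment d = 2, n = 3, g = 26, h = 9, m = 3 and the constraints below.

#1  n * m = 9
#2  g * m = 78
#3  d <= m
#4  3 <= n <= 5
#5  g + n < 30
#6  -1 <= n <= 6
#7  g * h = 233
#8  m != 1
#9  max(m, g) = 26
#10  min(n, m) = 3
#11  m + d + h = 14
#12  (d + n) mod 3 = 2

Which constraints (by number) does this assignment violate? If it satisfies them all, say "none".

#1 n * m = 3 * 3 = 9  yes
#2 g * m = 26 * 3 = 78  yes
#3 d = 2, m = 3; 2 ≤ 3  yes
#4 n = 3 lies in [3, 5]  yes
#5 g + n = 26 + 3 = 29; 29 < 30  yes
#6 n = 3 lies in [-1, 6]  yes
#7 g * h = 26 * 9 = 234, not 233  no
#8 m = 3, and 3 ≠ 1  yes
#9 max(3, 26) = 26  yes
#10 min(3, 3) = 3  yes
#11 m + d + h = 3 + 2 + 9 = 14  yes
#12 d + n = 5; 5 mod 3 = 2  yes

Constraint 7 is violated.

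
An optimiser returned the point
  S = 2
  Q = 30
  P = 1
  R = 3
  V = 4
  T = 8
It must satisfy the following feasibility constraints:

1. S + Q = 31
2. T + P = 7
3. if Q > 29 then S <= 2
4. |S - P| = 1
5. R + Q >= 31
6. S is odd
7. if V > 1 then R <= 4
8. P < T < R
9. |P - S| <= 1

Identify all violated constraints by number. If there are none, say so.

Violated: 1, 2, 6, and 8.

1. S + Q = 2 + 30 = 32, not 31 — violated.
2. T + P = 8 + 1 = 9, not 7 — violated.
3. Q = 30 > 29, so we need S ≤ 2; S = 2 ≤ 2 — OK.
4. |2 - 1| = 1 — OK.
5. R + Q = 3 + 30 = 33; 33 ≥ 31 — OK.
6. S = 2 is even — violated.
7. V = 4 > 1, so we need R ≤ 4; R = 3 ≤ 4 — OK.
8. values 1, 8, 3; T = 8 is not < R = 3 — violated.
9. |1 - 2| = 1; 1 ≤ 1 — OK.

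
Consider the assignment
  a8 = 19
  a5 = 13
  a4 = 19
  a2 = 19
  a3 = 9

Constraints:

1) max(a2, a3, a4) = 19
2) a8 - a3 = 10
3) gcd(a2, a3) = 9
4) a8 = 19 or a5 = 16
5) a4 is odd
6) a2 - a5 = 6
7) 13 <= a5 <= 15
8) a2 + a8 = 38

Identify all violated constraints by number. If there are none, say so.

1) max(19, 9, 19) = 19  ✓
2) a8 - a3 = 19 - 9 = 10  ✓
3) gcd(19, 9) = 1, not 9  ✗
4) a8 = 19 = 19 (first disjunct)  ✓
5) a4 = 19 is odd  ✓
6) a2 - a5 = 19 - 13 = 6  ✓
7) a5 = 13 lies in [13, 15]  ✓
8) a2 + a8 = 19 + 19 = 38  ✓

Violated: 3.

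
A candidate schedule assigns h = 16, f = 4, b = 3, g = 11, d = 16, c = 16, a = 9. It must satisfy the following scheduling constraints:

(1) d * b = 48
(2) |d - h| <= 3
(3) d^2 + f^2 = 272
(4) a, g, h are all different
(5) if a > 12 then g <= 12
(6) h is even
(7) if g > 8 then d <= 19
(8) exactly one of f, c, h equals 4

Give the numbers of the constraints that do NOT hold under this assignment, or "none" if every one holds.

All constraints are satisfied.

(1) d * b = 16 * 3 = 48 — holds.
(2) |16 - 16| = 0; 0 ≤ 3 — holds.
(3) d^2 + f^2 = 16^2 + 4^2 = 256 + 16 = 272 — holds.
(4) values 9, 11, 16 are pairwise distinct — holds.
(5) a = 9, not > 12; antecedent false, conditional vacuously true — holds.
(6) h = 16 is even — holds.
(7) g = 11 > 8, so we need d ≤ 19; d = 16 ≤ 19 — holds.
(8) f=4, c=16, h=16; 1 of them equals 4 — holds.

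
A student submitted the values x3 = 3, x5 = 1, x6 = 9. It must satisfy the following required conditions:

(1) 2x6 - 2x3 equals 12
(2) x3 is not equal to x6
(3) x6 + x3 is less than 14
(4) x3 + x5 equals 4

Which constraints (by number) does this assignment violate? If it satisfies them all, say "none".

None — every constraint holds.

(1) 2x6 - 2x3 = 2(9) - 2(3) = 12 — holds.
(2) x3 = 3, x6 = 9; distinct — holds.
(3) x6 + x3 = 9 + 3 = 12; 12 < 14 — holds.
(4) x3 + x5 = 3 + 1 = 4 — holds.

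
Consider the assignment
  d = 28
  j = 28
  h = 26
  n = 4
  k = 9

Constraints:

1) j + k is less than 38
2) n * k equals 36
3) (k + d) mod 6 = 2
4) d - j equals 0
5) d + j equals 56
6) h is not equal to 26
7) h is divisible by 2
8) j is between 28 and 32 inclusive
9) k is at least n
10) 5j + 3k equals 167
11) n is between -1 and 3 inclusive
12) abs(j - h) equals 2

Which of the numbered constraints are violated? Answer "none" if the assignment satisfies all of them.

1) j + k = 28 + 9 = 37; 37 < 38 — satisfied.
2) n * k = 4 * 9 = 36 — satisfied.
3) k + d = 37; 37 mod 6 = 1, not 2 — violated.
4) d - j = 28 - 28 = 0 — satisfied.
5) d + j = 28 + 28 = 56 — satisfied.
6) h = 26, but 26 is required to differ — violated.
7) 26 / 2 = 13, so 2 divides 26 — satisfied.
8) j = 28 lies in [28, 32] — satisfied.
9) k = 9, n = 4; 9 ≥ 4 — satisfied.
10) 5j + 3k = 5(28) + 3(9) = 167 — satisfied.
11) n = 4 is outside [-1, 3] — violated.
12) abs(28 - 26) = 2 — satisfied.

Constraints 3, 6, and 11 do not hold.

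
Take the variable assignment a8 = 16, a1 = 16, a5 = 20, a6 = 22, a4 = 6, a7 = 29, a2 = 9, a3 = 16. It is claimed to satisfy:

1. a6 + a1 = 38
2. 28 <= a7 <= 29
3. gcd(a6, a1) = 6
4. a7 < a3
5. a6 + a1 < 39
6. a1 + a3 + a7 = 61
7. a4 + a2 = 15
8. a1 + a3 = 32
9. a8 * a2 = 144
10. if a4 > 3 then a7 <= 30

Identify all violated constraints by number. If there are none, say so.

1. a6 + a1 = 22 + 16 = 38 — holds.
2. a7 = 29 lies in [28, 29] — holds.
3. gcd(22, 16) = 2, not 6 — does not hold.
4. a7 = 29, a3 = 16; 29 ≥ 16 (want <) — does not hold.
5. a6 + a1 = 22 + 16 = 38; 38 < 39 — holds.
6. a1 + a3 + a7 = 16 + 16 + 29 = 61 — holds.
7. a4 + a2 = 6 + 9 = 15 — holds.
8. a1 + a3 = 16 + 16 = 32 — holds.
9. a8 * a2 = 16 * 9 = 144 — holds.
10. a4 = 6 > 3, so we need a7 ≤ 30; a7 = 29 ≤ 30 — holds.

Violated: 3 and 4.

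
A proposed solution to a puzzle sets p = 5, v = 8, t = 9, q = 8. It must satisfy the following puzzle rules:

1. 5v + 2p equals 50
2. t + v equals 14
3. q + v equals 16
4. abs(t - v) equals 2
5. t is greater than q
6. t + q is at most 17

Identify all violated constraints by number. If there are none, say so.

1. 5v + 2p = 5(8) + 2(5) = 50 — holds.
2. t + v = 9 + 8 = 17, not 14 — does not hold.
3. q + v = 8 + 8 = 16 — holds.
4. abs(9 - 8) = 1, not 2 — does not hold.
5. t = 9, q = 8; 9 > 8 — holds.
6. t + q = 9 + 8 = 17; 17 ≤ 17 — holds.

Constraints 2, 4 are violated.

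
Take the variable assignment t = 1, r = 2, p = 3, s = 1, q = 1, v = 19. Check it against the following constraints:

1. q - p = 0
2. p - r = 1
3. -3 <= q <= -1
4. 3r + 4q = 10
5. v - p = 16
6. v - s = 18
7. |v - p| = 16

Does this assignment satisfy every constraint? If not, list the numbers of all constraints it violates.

1. q - p = 1 - 3 = -2, not 0 — violated.
2. p - r = 3 - 2 = 1 — OK.
3. q = 1 is outside [-3, -1] — violated.
4. 3r + 4q = 3(2) + 4(1) = 10 — OK.
5. v - p = 19 - 3 = 16 — OK.
6. v - s = 19 - 1 = 18 — OK.
7. |19 - 3| = 16 — OK.

Violated: 1 and 3.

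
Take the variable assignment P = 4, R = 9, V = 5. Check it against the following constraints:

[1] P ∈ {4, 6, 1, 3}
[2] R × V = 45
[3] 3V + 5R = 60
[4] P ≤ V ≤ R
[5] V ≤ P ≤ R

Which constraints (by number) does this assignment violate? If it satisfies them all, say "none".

Constraint 5 does not hold.

[1] P = 4 is in {4, 6, 1, 3} — OK.
[2] R × V = 9 × 5 = 45 — OK.
[3] 3V + 5R = 3(5) + 5(9) = 60 — OK.
[4] values 4 ≤ 5 ≤ 9 — OK.
[5] values 5, 4, 9; V = 5 is not ≤ P = 4 — violated.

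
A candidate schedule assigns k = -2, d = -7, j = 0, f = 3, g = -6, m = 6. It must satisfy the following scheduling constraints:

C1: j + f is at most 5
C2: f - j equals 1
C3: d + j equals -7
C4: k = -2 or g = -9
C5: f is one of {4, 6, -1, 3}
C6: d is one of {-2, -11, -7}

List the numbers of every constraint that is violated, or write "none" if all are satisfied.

No — constraint 2 is not satisfied.

C1: j + f = 0 + 3 = 3; 3 ≤ 5  OK
C2: f - j = 3 - 0 = 3, not 1  FAIL
C3: d + j = -7 + 0 = -7  OK
C4: k = -2 = -2 (first disjunct)  OK
C5: f = 3 is in {4, 6, -1, 3}  OK
C6: d = -7 is in {-2, -11, -7}  OK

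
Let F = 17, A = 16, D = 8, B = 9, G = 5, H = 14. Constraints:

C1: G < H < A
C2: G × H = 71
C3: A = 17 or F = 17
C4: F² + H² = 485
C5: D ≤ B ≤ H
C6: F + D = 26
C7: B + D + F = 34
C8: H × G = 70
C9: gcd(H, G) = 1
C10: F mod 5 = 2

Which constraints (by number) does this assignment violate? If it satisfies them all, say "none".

Constraints 2 and 6 do not hold.

C1: values 5 < 14 < 16 — holds.
C2: G × H = 5 × 14 = 70, not 71 — fails.
C3: A = 16 ≠ 17, but F = 17 = 17 (second disjunct) — holds.
C4: F² + H² = 17² + 14² = 289 + 196 = 485 — holds.
C5: values 8 ≤ 9 ≤ 14 — holds.
C6: F + D = 17 + 8 = 25, not 26 — fails.
C7: B + D + F = 9 + 8 + 17 = 34 — holds.
C8: H × G = 14 × 5 = 70 — holds.
C9: gcd(14, 5) = 1 — holds.
C10: 17 mod 5 = 2 — holds.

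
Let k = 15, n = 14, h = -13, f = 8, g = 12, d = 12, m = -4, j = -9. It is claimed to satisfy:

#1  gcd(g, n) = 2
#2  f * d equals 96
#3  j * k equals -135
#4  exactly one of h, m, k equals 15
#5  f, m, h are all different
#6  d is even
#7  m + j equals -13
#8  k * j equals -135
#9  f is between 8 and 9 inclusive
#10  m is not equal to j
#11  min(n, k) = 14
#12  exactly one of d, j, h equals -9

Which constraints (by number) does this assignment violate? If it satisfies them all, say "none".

#1 gcd(12, 14) = 2  yes
#2 f * d = 8 * 12 = 96  yes
#3 j * k = -9 * 15 = -135  yes
#4 h=-13, m=-4, k=15; 1 of them equals 15  yes
#5 values 8, -4, -13 are pairwise distinct  yes
#6 d = 12 is even  yes
#7 m + j = -4 + (-9) = -13  yes
#8 k * j = 15 * (-9) = -135  yes
#9 f = 8 lies in [8, 9]  yes
#10 m = -4, j = -9; distinct  yes
#11 min(14, 15) = 14  yes
#12 d=12, j=-9, h=-13; 1 of them equals -9  yes

No violations.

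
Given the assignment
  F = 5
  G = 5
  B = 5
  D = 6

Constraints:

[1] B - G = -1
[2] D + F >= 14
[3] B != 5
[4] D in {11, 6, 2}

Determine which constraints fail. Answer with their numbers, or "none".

The assignment fails constraints 1, 2, and 3.

[1] B - G = 5 - 5 = 0, not -1 — fails.
[2] D + F = 6 + 5 = 11; 11 < 14, bound 14 not met — fails.
[3] B = 5, but 5 is required to differ — fails.
[4] D = 6 is in {11, 6, 2} — holds.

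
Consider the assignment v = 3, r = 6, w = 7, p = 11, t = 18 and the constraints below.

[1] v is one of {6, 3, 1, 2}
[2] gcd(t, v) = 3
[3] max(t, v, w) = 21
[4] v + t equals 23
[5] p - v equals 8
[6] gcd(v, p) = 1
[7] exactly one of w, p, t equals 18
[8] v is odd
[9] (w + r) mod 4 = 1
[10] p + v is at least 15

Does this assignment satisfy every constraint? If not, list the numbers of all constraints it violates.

Violated: 3, 4, 10.

[1] v = 3 is in {6, 3, 1, 2} — satisfied.
[2] gcd(18, 3) = 3 — satisfied.
[3] max(18, 3, 7) = 18, not 21 — violated.
[4] v + t = 3 + 18 = 21, not 23 — violated.
[5] p - v = 11 - 3 = 8 — satisfied.
[6] gcd(3, 11) = 1 — satisfied.
[7] w=7, p=11, t=18; 1 of them equals 18 — satisfied.
[8] v = 3 is odd — satisfied.
[9] w + r = 13; 13 mod 4 = 1 — satisfied.
[10] p + v = 11 + 3 = 14; 14 < 15, bound 15 not met — violated.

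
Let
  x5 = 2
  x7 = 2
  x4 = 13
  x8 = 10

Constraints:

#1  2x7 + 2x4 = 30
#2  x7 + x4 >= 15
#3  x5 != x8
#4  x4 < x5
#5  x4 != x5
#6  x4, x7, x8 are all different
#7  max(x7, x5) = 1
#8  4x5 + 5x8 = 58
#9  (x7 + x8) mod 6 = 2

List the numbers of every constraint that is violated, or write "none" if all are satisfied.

#1 2x7 + 2x4 = 2(2) + 2(13) = 30 — satisfied.
#2 x7 + x4 = 2 + 13 = 15; 15 ≥ 15 — satisfied.
#3 x5 = 2, x8 = 10; distinct — satisfied.
#4 x4 = 13, x5 = 2; 13 ≥ 2 (want <) — violated.
#5 x4 = 13, x5 = 2; distinct — satisfied.
#6 values 13, 2, 10 are pairwise distinct — satisfied.
#7 max(2, 2) = 2, not 1 — violated.
#8 4x5 + 5x8 = 4(2) + 5(10) = 58 — satisfied.
#9 x7 + x8 = 12; 12 mod 6 = 0, not 2 — violated.

No — constraints 4, 7, and 9 are not satisfied.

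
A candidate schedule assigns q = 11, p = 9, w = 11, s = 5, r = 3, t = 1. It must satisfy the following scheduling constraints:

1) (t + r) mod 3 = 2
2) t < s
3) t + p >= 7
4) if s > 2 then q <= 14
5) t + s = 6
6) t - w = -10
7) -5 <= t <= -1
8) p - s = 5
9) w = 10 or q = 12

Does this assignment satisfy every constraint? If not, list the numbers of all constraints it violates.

1) t + r = 4; 4 mod 3 = 1, not 2 — violated.
2) t = 1, s = 5; 1 < 5 — satisfied.
3) t + p = 1 + 9 = 10; 10 ≥ 7 — satisfied.
4) s = 5 > 2, so we need q ≤ 14; q = 11 ≤ 14 — satisfied.
5) t + s = 1 + 5 = 6 — satisfied.
6) t - w = 1 - 11 = -10 — satisfied.
7) t = 1 is outside [-5, -1] — violated.
8) p - s = 9 - 5 = 4, not 5 — violated.
9) w = 11 ≠ 10 and q = 11 ≠ 12; both disjuncts false — violated.

Constraints 1, 7, 8, and 9 are violated.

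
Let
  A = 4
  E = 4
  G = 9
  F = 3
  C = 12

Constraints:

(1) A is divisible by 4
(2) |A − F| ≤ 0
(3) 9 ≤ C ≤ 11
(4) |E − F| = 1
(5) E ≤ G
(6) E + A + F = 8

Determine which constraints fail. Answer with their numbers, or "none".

(1) 4 / 4 = 1, so 4 divides 4  ✔
(2) |4 − 3| = 1; 1 > 0, exceeds bound 0  ✘
(3) C = 12 is outside [9, 11]  ✘
(4) |4 − 3| = 1  ✔
(5) E = 4, G = 9; 4 ≤ 9  ✔
(6) E + A + F = 4 + 4 + 3 = 11, not 8  ✘

Violated: 2, 3, and 6.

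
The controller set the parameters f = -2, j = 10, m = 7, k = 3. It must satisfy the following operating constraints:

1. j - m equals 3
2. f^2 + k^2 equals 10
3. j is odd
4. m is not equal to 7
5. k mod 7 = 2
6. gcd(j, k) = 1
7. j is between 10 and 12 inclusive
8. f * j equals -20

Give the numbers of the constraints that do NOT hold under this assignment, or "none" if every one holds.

1. j - m = 10 - 7 = 3  yes
2. f^2 + k^2 = (-2)^2 + 3^2 = 4 + 9 = 13, not 10  no
3. j = 10 is even  no
4. m = 7, but 7 is required to differ  no
5. 3 mod 7 = 3, not 2  no
6. gcd(10, 3) = 1  yes
7. j = 10 lies in [10, 12]  yes
8. f * j = -2 * 10 = -20  yes

Constraints 2, 3, 4, and 5 are violated.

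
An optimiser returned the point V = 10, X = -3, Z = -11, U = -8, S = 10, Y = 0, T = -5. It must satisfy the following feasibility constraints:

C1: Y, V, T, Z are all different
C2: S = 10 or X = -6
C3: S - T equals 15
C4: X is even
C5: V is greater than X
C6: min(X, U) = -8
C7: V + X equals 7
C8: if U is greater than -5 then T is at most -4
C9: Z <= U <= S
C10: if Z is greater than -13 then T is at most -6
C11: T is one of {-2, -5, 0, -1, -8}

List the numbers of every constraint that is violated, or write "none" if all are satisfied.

No — constraints 4 and 10 are not satisfied.

C1: values 0, 10, -5, -11 are pairwise distinct  ✓
C2: S = 10 = 10 (first disjunct)  ✓
C3: S - T = 10 - (-5) = 15  ✓
C4: X = -3 is odd  ✗
C5: V = 10, X = -3; 10 > -3  ✓
C6: min(-3, -8) = -8  ✓
C7: V + X = 10 + (-3) = 7  ✓
C8: U = -8, not > -5; antecedent false, conditional vacuously true  ✓
C9: values -11 <= -8 <= 10  ✓
C10: Z = -11 > -13, so we need T ≤ -6; but T = -5 > -6  ✗
C11: T = -5 is in {-2, -5, 0, -1, -8}  ✓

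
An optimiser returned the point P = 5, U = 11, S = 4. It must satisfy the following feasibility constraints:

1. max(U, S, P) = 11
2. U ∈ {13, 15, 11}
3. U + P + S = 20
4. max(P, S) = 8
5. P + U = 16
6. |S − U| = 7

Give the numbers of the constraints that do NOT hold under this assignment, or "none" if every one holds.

No — constraint 4 is not satisfied.

1. max(11, 4, 5) = 11  OK
2. U = 11 is in {13, 15, 11}  OK
3. U + P + S = 11 + 5 + 4 = 20  OK
4. max(5, 4) = 5, not 8  FAIL
5. P + U = 5 + 11 = 16  OK
6. |4 − 11| = 7  OK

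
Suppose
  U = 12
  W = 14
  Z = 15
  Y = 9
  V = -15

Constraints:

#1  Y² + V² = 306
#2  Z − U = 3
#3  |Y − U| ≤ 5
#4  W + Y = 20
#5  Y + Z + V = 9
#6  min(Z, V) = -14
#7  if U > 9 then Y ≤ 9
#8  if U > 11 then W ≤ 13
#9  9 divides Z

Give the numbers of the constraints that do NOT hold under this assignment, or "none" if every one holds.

Constraints 4, 6, 8, 9 do not hold.

#1 Y² + V² = 9² + (-15)² = 81 + 225 = 306  yes
#2 Z − U = 15 − 12 = 3  yes
#3 |9 − 12| = 3; 3 ≤ 5  yes
#4 W + Y = 14 + 9 = 23, not 20  no
#5 Y + Z + V = 9 + 15 + (-15) = 9  yes
#6 min(15, -15) = -15, not -14  no
#7 U = 12 > 9, so we need Y ≤ 9; Y = 9 ≤ 9  yes
#8 U = 12 > 11, so we need W ≤ 13; but W = 14 > 13  no
#9 15 = 9×1 + 6, so 9 does not divide 15  no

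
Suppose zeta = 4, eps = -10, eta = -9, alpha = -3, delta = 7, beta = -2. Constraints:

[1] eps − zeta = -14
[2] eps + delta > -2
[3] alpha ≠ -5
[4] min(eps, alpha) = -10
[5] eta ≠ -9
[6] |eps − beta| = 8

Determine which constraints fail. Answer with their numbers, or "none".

[1] eps − zeta = -10 − 4 = -14  ✔
[2] eps + delta = -10 + 7 = -3; -3 ≤ -2, bound -2 not met  ✘
[3] alpha = -3, and -3 ≠ -5  ✔
[4] min(-10, -3) = -10  ✔
[5] eta = -9, but -9 is required to differ  ✘
[6] |-10 − (-2)| = 8  ✔

No — constraints 2, 5 are not satisfied.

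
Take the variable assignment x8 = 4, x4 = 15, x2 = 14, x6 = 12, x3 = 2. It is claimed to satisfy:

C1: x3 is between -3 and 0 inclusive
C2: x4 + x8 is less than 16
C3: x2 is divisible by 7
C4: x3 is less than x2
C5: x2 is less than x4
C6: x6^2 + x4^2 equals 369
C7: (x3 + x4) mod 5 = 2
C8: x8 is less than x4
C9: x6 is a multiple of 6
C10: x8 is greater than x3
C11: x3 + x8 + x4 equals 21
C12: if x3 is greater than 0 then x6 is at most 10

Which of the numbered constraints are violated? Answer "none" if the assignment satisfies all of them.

C1: x3 = 2 is outside [-3, 0] — does not hold.
C2: x4 + x8 = 15 + 4 = 19; 19 ≥ 16, bound 16 not met — does not hold.
C3: 14 / 7 = 2, so 7 divides 14 — holds.
C4: x3 = 2, x2 = 14; 2 < 14 — holds.
C5: x2 = 14, x4 = 15; 14 < 15 — holds.
C6: x6^2 + x4^2 = 12^2 + 15^2 = 144 + 225 = 369 — holds.
C7: x3 + x4 = 17; 17 mod 5 = 2 — holds.
C8: x8 = 4, x4 = 15; 4 < 15 — holds.
C9: 12 / 6 = 2, so 6 divides 12 — holds.
C10: x8 = 4, x3 = 2; 4 > 2 — holds.
C11: x3 + x8 + x4 = 2 + 4 + 15 = 21 — holds.
C12: x3 = 2 > 0, so we need x6 ≤ 10; but x6 = 12 > 10 — does not hold.

The assignment fails constraints 1, 2, and 12.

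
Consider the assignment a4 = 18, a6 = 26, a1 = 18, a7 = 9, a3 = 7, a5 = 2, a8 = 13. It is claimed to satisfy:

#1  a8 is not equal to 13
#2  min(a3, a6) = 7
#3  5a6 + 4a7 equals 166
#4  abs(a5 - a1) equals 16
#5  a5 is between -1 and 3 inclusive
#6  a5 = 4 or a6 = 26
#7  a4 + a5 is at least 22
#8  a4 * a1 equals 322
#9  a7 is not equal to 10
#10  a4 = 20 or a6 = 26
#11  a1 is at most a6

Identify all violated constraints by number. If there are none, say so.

#1 a8 = 13, but 13 is required to differ — does not hold.
#2 min(7, 26) = 7 — holds.
#3 5a6 + 4a7 = 5(26) + 4(9) = 166 — holds.
#4 abs(2 - 18) = 16 — holds.
#5 a5 = 2 lies in [-1, 3] — holds.
#6 a5 = 2 ≠ 4, but a6 = 26 = 26 (second disjunct) — holds.
#7 a4 + a5 = 18 + 2 = 20; 20 < 22, bound 22 not met — does not hold.
#8 a4 * a1 = 18 * 18 = 324, not 322 — does not hold.
#9 a7 = 9, and 9 ≠ 10 — holds.
#10 a4 = 18 ≠ 20, but a6 = 26 = 26 (second disjunct) — holds.
#11 a1 = 18, a6 = 26; 18 ≤ 26 — holds.

Constraints 1, 7, and 8 do not hold.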